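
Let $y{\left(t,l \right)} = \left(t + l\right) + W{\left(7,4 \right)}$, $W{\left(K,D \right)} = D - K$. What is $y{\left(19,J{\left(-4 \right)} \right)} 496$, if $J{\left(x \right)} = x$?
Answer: $5952$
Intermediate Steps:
$y{\left(t,l \right)} = -3 + l + t$ ($y{\left(t,l \right)} = \left(t + l\right) + \left(4 - 7\right) = \left(l + t\right) + \left(4 - 7\right) = \left(l + t\right) - 3 = -3 + l + t$)
$y{\left(19,J{\left(-4 \right)} \right)} 496 = \left(-3 - 4 + 19\right) 496 = 12 \cdot 496 = 5952$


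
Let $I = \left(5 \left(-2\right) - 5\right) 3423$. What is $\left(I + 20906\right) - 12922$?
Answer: $-43361$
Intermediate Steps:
$I = -51345$ ($I = \left(-10 - 5\right) 3423 = \left(-15\right) 3423 = -51345$)
$\left(I + 20906\right) - 12922 = \left(-51345 + 20906\right) - 12922 = -30439 - 12922 = -43361$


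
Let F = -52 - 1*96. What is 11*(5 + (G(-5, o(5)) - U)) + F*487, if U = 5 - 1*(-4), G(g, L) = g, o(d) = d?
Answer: -72175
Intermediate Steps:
U = 9 (U = 5 + 4 = 9)
F = -148 (F = -52 - 96 = -148)
11*(5 + (G(-5, o(5)) - U)) + F*487 = 11*(5 + (-5 - 1*9)) - 148*487 = 11*(5 + (-5 - 9)) - 72076 = 11*(5 - 14) - 72076 = 11*(-9) - 72076 = -99 - 72076 = -72175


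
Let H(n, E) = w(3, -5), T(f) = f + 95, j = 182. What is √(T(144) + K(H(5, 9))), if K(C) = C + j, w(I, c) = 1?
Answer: √422 ≈ 20.543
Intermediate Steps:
T(f) = 95 + f
H(n, E) = 1
K(C) = 182 + C (K(C) = C + 182 = 182 + C)
√(T(144) + K(H(5, 9))) = √((95 + 144) + (182 + 1)) = √(239 + 183) = √422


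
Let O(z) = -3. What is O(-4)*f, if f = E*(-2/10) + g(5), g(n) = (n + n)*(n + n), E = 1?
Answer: -1497/5 ≈ -299.40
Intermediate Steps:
g(n) = 4*n**2 (g(n) = (2*n)*(2*n) = 4*n**2)
f = 499/5 (f = 1*(-2/10) + 4*5**2 = 1*(-2*1/10) + 4*25 = 1*(-1/5) + 100 = -1/5 + 100 = 499/5 ≈ 99.800)
O(-4)*f = -3*499/5 = -1497/5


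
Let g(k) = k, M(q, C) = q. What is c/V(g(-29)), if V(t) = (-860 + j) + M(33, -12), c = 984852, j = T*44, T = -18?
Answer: -984852/1619 ≈ -608.31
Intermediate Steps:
j = -792 (j = -18*44 = -792)
V(t) = -1619 (V(t) = (-860 - 792) + 33 = -1652 + 33 = -1619)
c/V(g(-29)) = 984852/(-1619) = 984852*(-1/1619) = -984852/1619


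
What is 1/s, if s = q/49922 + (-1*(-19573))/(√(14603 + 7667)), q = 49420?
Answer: -13735831123700/238678891074185409 + 12194987420533*√22270/238678891074185409 ≈ 0.0075672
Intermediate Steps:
s = 24710/24961 + 19573*√22270/22270 (s = 49420/49922 + (-1*(-19573))/(√(14603 + 7667)) = 49420*(1/49922) + 19573/(√22270) = 24710/24961 + 19573*(√22270/22270) = 24710/24961 + 19573*√22270/22270 ≈ 132.15)
1/s = 1/(24710/24961 + 19573*√22270/22270)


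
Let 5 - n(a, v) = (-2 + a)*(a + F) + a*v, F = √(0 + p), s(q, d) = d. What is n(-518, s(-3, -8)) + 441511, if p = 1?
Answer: 168532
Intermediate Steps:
F = 1 (F = √(0 + 1) = √1 = 1)
n(a, v) = 5 - a*v - (1 + a)*(-2 + a) (n(a, v) = 5 - ((-2 + a)*(a + 1) + a*v) = 5 - ((-2 + a)*(1 + a) + a*v) = 5 - ((1 + a)*(-2 + a) + a*v) = 5 - (a*v + (1 + a)*(-2 + a)) = 5 + (-a*v - (1 + a)*(-2 + a)) = 5 - a*v - (1 + a)*(-2 + a))
n(-518, s(-3, -8)) + 441511 = (7 - 518 - 1*(-518)² - 1*(-518)*(-8)) + 441511 = (7 - 518 - 1*268324 - 4144) + 441511 = (7 - 518 - 268324 - 4144) + 441511 = -272979 + 441511 = 168532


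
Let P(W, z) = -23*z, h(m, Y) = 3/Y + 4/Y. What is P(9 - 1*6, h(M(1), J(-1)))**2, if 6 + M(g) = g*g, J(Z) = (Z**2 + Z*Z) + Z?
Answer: 25921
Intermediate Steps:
J(Z) = Z + 2*Z**2 (J(Z) = (Z**2 + Z**2) + Z = 2*Z**2 + Z = Z + 2*Z**2)
M(g) = -6 + g**2 (M(g) = -6 + g*g = -6 + g**2)
h(m, Y) = 7/Y
P(9 - 1*6, h(M(1), J(-1)))**2 = (-161/((-(1 + 2*(-1)))))**2 = (-161/((-(1 - 2))))**2 = (-161/((-1*(-1))))**2 = (-161/1)**2 = (-161)**2 = 25921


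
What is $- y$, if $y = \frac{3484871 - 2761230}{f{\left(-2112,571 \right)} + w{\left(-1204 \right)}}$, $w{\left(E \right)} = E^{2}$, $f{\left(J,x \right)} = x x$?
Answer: $- \frac{723641}{1775657} \approx -0.40753$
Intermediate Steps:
$f{\left(J,x \right)} = x^{2}$
$y = \frac{723641}{1775657}$ ($y = \frac{3484871 - 2761230}{571^{2} + \left(-1204\right)^{2}} = \frac{723641}{326041 + 1449616} = \frac{723641}{1775657} \approx 0.40753$)
$- y = \left(-1\right) \frac{723641}{1775657} = - \frac{723641}{1775657}$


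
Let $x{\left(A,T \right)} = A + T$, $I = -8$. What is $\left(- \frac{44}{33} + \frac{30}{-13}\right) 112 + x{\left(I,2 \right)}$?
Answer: $- \frac{16138}{39} \approx -413.79$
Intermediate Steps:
$\left(- \frac{44}{33} + \frac{30}{-13}\right) 112 + x{\left(I,2 \right)} = \left(- \frac{44}{33} + \frac{30}{-13}\right) 112 + \left(-8 + 2\right) = \left(\left(-44\right) \frac{1}{33} + 30 \left(- \frac{1}{13}\right)\right) 112 - 6 = \left(- \frac{4}{3} - \frac{30}{13}\right) 112 - 6 = \left(- \frac{142}{39}\right) 112 - 6 = - \frac{15904}{39} - 6 = - \frac{16138}{39}$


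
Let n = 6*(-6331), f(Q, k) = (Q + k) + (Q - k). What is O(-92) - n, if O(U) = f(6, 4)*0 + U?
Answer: 37894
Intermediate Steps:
f(Q, k) = 2*Q
n = -37986
O(U) = U (O(U) = (2*6)*0 + U = 12*0 + U = 0 + U = U)
O(-92) - n = -92 - 1*(-37986) = -92 + 37986 = 37894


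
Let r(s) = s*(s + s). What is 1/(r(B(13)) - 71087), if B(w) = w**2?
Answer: -1/13965 ≈ -7.1608e-5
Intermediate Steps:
r(s) = 2*s**2 (r(s) = s*(2*s) = 2*s**2)
1/(r(B(13)) - 71087) = 1/(2*(13**2)**2 - 71087) = 1/(2*169**2 - 71087) = 1/(2*28561 - 71087) = 1/(57122 - 71087) = 1/(-13965) = -1/13965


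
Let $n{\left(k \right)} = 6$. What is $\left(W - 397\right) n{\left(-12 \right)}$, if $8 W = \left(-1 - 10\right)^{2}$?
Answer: $- \frac{9165}{4} \approx -2291.3$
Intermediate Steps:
$W = \frac{121}{8}$ ($W = \frac{\left(-1 - 10\right)^{2}}{8} = \frac{\left(-11\right)^{2}}{8} = \frac{1}{8} \cdot 121 = \frac{121}{8} \approx 15.125$)
$\left(W - 397\right) n{\left(-12 \right)} = \left(\frac{121}{8} - 397\right) 6 = \left(- \frac{3055}{8}\right) 6 = - \frac{9165}{4}$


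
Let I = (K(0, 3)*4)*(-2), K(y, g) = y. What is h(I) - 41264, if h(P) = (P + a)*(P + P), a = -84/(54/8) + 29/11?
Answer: -41264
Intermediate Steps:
a = -971/99 (a = -84/(54*(⅛)) + 29*(1/11) = -84/27/4 + 29/11 = -84*4/27 + 29/11 = -112/9 + 29/11 = -971/99 ≈ -9.8081)
I = 0 (I = (0*4)*(-2) = 0*(-2) = 0)
h(P) = 2*P*(-971/99 + P) (h(P) = (P - 971/99)*(P + P) = (-971/99 + P)*(2*P) = 2*P*(-971/99 + P))
h(I) - 41264 = (2/99)*0*(-971 + 99*0) - 41264 = (2/99)*0*(-971 + 0) - 41264 = (2/99)*0*(-971) - 41264 = 0 - 41264 = -41264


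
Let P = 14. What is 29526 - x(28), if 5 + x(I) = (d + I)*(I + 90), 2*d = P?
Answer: 25401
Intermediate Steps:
d = 7 (d = (½)*14 = 7)
x(I) = -5 + (7 + I)*(90 + I) (x(I) = -5 + (7 + I)*(I + 90) = -5 + (7 + I)*(90 + I))
29526 - x(28) = 29526 - (625 + 28² + 97*28) = 29526 - (625 + 784 + 2716) = 29526 - 1*4125 = 29526 - 4125 = 25401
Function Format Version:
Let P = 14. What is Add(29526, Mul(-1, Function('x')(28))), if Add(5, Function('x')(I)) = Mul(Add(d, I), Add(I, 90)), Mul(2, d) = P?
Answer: 25401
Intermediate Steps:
d = 7 (d = Mul(Rational(1, 2), 14) = 7)
Function('x')(I) = Add(-5, Mul(Add(7, I), Add(90, I))) (Function('x')(I) = Add(-5, Mul(Add(7, I), Add(I, 90))) = Add(-5, Mul(Add(7, I), Add(90, I))))
Add(29526, Mul(-1, Function('x')(28))) = Add(29526, Mul(-1, Add(625, Pow(28, 2), Mul(97, 28)))) = Add(29526, Mul(-1, Add(625, 784, 2716))) = Add(29526, Mul(-1, 4125)) = Add(29526, -4125) = 25401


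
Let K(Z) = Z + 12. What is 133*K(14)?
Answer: 3458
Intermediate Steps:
K(Z) = 12 + Z
133*K(14) = 133*(12 + 14) = 133*26 = 3458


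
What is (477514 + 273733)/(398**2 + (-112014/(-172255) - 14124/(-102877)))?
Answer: 13312906410060845/2807103538288438 ≈ 4.7426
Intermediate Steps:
(477514 + 273733)/(398**2 + (-112014/(-172255) - 14124/(-102877))) = 751247/(158404 + (-112014*(-1/172255) - 14124*(-1/102877))) = 751247/(158404 + (112014/172255 + 14124/102877)) = 751247/(158404 + 13956593898/17721077635) = 751247/(2807103538288438/17721077635) = 751247*(17721077635/2807103538288438) = 13312906410060845/2807103538288438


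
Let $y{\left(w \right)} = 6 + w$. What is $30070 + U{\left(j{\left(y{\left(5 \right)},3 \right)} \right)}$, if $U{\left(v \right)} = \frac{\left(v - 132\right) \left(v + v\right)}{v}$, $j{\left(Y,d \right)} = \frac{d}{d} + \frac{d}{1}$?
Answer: $29814$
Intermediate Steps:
$j{\left(Y,d \right)} = 1 + d$ ($j{\left(Y,d \right)} = 1 + d 1 = 1 + d$)
$U{\left(v \right)} = -264 + 2 v$ ($U{\left(v \right)} = \frac{\left(-132 + v\right) 2 v}{v} = \frac{2 v \left(-132 + v\right)}{v} = -264 + 2 v$)
$30070 + U{\left(j{\left(y{\left(5 \right)},3 \right)} \right)} = 30070 - \left(264 - 2 \left(1 + 3\right)\right) = 30070 + \left(-264 + 2 \cdot 4\right) = 30070 + \left(-264 + 8\right) = 30070 - 256 = 29814$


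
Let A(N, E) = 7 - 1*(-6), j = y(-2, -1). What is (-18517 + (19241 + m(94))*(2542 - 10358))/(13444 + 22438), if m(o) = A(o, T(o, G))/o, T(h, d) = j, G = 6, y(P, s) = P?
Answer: -7069140935/1686454 ≈ -4191.7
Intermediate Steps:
j = -2
T(h, d) = -2
A(N, E) = 13 (A(N, E) = 7 + 6 = 13)
m(o) = 13/o
(-18517 + (19241 + m(94))*(2542 - 10358))/(13444 + 22438) = (-18517 + (19241 + 13/94)*(2542 - 10358))/(13444 + 22438) = (-18517 + (19241 + 13*(1/94))*(-7816))/35882 = (-18517 + (19241 + 13/94)*(-7816))*(1/35882) = (-18517 + (1808667/94)*(-7816))*(1/35882) = (-18517 - 7068270636/47)*(1/35882) = -7069140935/47*1/35882 = -7069140935/1686454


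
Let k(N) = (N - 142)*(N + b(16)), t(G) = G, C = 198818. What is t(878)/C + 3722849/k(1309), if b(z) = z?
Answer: 370763510966/153713651475 ≈ 2.4120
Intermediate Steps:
k(N) = (-142 + N)*(16 + N) (k(N) = (N - 142)*(N + 16) = (-142 + N)*(16 + N))
t(878)/C + 3722849/k(1309) = 878/198818 + 3722849/(-2272 + 1309² - 126*1309) = 878*(1/198818) + 3722849/(-2272 + 1713481 - 164934) = 439/99409 + 3722849/1546275 = 370763510966/153713651475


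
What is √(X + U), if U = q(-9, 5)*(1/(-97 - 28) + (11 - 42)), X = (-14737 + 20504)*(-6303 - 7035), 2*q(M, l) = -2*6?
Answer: 3*I*√5341670830/25 ≈ 8770.4*I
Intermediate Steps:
q(M, l) = -6 (q(M, l) = (-2*6)/2 = (½)*(-12) = -6)
X = -76920246 (X = 5767*(-13338) = -76920246)
U = 23256/125 (U = -6*(1/(-97 - 28) + (11 - 42)) = -6*(1/(-125) - 31) = -6*(-1/125 - 31) = -6*(-3876/125) = 23256/125 ≈ 186.05)
√(X + U) = √(-76920246 + 23256/125) = √(-9615007494/125) = 3*I*√5341670830/25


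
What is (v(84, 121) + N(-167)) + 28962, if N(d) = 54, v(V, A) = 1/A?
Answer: 3510937/121 ≈ 29016.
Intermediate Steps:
(v(84, 121) + N(-167)) + 28962 = (1/121 + 54) + 28962 = 6535/121 + 28962 = 3510937/121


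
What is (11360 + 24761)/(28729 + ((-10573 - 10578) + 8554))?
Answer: 36121/16132 ≈ 2.2391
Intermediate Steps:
(11360 + 24761)/(28729 + ((-10573 - 10578) + 8554)) = 36121/(28729 + (-21151 + 8554)) = 36121/(28729 - 12597) = 36121/16132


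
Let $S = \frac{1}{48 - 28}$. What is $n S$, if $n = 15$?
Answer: $\frac{3}{4} \approx 0.75$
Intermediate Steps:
$S = \frac{1}{20} \approx 0.05$
$n S = 15 \cdot \frac{1}{20} = \frac{3}{4}$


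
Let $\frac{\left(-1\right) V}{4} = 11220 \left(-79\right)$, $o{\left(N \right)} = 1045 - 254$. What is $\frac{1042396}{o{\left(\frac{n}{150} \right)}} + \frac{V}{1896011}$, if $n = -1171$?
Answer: $\frac{1979198788676}{1499744701} \approx 1319.7$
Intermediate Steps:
$o{\left(N \right)} = 791$
$V = 3545520$ ($V = - 4 \cdot 11220 \left(-79\right) = \left(-4\right) \left(-886380\right) = 3545520$)
$\frac{1042396}{o{\left(\frac{n}{150} \right)}} + \frac{V}{1896011} = \frac{1042396}{791} + \frac{3545520}{1896011} = \frac{1979198788676}{1499744701}$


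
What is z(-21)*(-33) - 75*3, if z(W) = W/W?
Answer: -258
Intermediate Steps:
z(W) = 1
z(-21)*(-33) - 75*3 = 1*(-33) - 75*3 = -33 - 225 = -258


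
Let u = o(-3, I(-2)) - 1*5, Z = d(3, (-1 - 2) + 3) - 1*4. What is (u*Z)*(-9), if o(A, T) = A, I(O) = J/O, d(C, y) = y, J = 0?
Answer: -288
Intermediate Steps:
I(O) = 0 (I(O) = 0/O = 0)
Z = -4 (Z = ((-1 - 2) + 3) - 1*4 = (-3 + 3) - 4 = 0 - 4 = -4)
u = -8 (u = -3 - 1*5 = -3 - 5 = -8)
(u*Z)*(-9) = -8*(-4)*(-9) = 32*(-9) = -288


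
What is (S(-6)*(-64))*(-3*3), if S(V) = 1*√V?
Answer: 576*I*√6 ≈ 1410.9*I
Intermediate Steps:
S(V) = √V
(S(-6)*(-64))*(-3*3) = (√(-6)*(-64))*(-3*3) = ((I*√6)*(-64))*(-9) = -64*I*√6*(-9) = 576*I*√6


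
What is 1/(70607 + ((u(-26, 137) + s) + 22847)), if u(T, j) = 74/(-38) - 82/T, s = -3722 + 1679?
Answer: 247/22578815 ≈ 1.0939e-5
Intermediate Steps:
s = -2043
u(T, j) = -37/19 - 82/T (u(T, j) = 74*(-1/38) - 82/T = -37/19 - 82/T)
1/(70607 + ((u(-26, 137) + s) + 22847)) = 1/(70607 + (((-37/19 - 82/(-26)) - 2043) + 22847)) = 1/(70607 + (((-37/19 - 82*(-1/26)) - 2043) + 22847)) = 1/(70607 + (((-37/19 + 41/13) - 2043) + 22847)) = 1/(70607 + ((298/247 - 2043) + 22847)) = 1/(70607 + (-504323/247 + 22847)) = 1/(70607 + 5138886/247) = 1/(22578815/247) = 247/22578815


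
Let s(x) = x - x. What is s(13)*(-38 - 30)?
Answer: 0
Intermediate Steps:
s(x) = 0
s(13)*(-38 - 30) = 0*(-38 - 30) = 0*(-68) = 0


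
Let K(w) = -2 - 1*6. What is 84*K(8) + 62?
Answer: -610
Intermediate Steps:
K(w) = -8 (K(w) = -2 - 6 = -8)
84*K(8) + 62 = 84*(-8) + 62 = -672 + 62 = -610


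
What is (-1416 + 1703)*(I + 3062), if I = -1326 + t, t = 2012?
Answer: 1075676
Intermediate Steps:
I = 686 (I = -1326 + 2012 = 686)
(-1416 + 1703)*(I + 3062) = (-1416 + 1703)*(686 + 3062) = 287*3748 = 1075676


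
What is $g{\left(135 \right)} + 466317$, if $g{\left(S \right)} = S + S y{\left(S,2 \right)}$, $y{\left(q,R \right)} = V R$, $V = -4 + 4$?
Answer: $466452$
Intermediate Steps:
$V = 0$
$y{\left(q,R \right)} = 0$ ($y{\left(q,R \right)} = 0 R = 0$)
$g{\left(S \right)} = S$ ($g{\left(S \right)} = S + S 0 = S + 0 = S$)
$g{\left(135 \right)} + 466317 = 135 + 466317 = 466452$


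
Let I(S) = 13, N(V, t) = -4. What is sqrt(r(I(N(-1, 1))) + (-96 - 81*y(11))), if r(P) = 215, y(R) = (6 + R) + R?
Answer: I*sqrt(2149) ≈ 46.357*I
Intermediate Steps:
y(R) = 6 + 2*R
sqrt(r(I(N(-1, 1))) + (-96 - 81*y(11))) = sqrt(215 + (-96 - 81*(6 + 2*11))) = sqrt(215 + (-96 - 81*(6 + 22))) = sqrt(215 + (-96 - 81*28)) = sqrt(215 + (-96 - 2268)) = sqrt(215 - 2364) = sqrt(-2149) = I*sqrt(2149)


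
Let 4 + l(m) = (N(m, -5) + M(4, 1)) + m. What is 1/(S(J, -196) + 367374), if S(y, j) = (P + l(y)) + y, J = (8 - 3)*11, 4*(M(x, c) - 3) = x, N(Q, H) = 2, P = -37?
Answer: 1/367449 ≈ 2.7215e-6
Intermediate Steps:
M(x, c) = 3 + x/4
J = 55 (J = 5*11 = 55)
l(m) = 2 + m (l(m) = -4 + ((2 + (3 + (1/4)*4)) + m) = -4 + ((2 + (3 + 1)) + m) = -4 + ((2 + 4) + m) = -4 + (6 + m) = 2 + m)
S(y, j) = -35 + 2*y (S(y, j) = (-37 + (2 + y)) + y = (-35 + y) + y = -35 + 2*y)
1/(S(J, -196) + 367374) = 1/((-35 + 2*55) + 367374) = 1/((-35 + 110) + 367374) = 1/(75 + 367374) = 1/367449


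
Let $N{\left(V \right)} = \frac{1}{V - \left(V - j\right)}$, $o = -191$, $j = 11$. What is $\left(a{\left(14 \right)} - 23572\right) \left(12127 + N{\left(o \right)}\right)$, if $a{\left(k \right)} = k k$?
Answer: $- \frac{3118311648}{11} \approx -2.8348 \cdot 10^{8}$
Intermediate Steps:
$a{\left(k \right)} = k^{2}$
$N{\left(V \right)} = \frac{1}{11}$ ($N{\left(V \right)} = \frac{1}{V - \left(-11 + V\right)} = \frac{1}{11}$)
$\left(a{\left(14 \right)} - 23572\right) \left(12127 + N{\left(o \right)}\right) = \left(14^{2} - 23572\right) \left(12127 + \frac{1}{11}\right) = \left(196 - 23572\right) \frac{133398}{11} = \left(-23376\right) \frac{133398}{11} = - \frac{3118311648}{11}$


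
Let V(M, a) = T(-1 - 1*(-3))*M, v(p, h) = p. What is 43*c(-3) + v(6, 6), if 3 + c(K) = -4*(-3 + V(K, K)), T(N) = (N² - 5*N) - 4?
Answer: -4767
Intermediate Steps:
T(N) = -4 + N² - 5*N
V(M, a) = -10*M (V(M, a) = (-4 + (-1 - 1*(-3))² - 5*(-1 - 1*(-3)))*M = (-4 + (-1 + 3)² - 5*(-1 + 3))*M = (-4 + 2² - 5*2)*M = (-4 + 4 - 10)*M = -10*M)
c(K) = 9 + 40*K (c(K) = -3 - 4*(-3 - 10*K) = -3 + (12 + 40*K) = 9 + 40*K)
43*c(-3) + v(6, 6) = 43*(9 + 40*(-3)) + 6 = 43*(9 - 120) + 6 = 43*(-111) + 6 = -4773 + 6 = -4767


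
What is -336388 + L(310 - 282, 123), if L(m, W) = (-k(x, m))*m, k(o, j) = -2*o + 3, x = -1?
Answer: -336528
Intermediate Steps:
k(o, j) = 3 - 2*o
L(m, W) = -5*m (L(m, W) = (-(3 - 2*(-1)))*m = (-(3 + 2))*m = (-1*5)*m = -5*m)
-336388 + L(310 - 282, 123) = -336388 - 5*(310 - 282) = -336388 - 5*28 = -336388 - 140 = -336528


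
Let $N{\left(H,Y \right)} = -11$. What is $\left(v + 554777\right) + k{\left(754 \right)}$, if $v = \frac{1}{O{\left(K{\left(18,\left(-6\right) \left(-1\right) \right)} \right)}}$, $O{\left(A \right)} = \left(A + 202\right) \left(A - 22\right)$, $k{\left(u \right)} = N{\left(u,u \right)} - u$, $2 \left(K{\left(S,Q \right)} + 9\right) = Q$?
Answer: $\frac{3040417855}{5488} \approx 5.5401 \cdot 10^{5}$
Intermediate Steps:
$K{\left(S,Q \right)} = -9 + \frac{Q}{2}$
$k{\left(u \right)} = -11 - u$
$O{\left(A \right)} = \left(-22 + A\right) \left(202 + A\right)$ ($O{\left(A \right)} = \left(202 + A\right) \left(-22 + A\right) = \left(-22 + A\right) \left(202 + A\right)$)
$v = - \frac{1}{5488}$ ($v = \frac{1}{-4444 + \left(-9 + \frac{\left(-6\right) \left(-1\right)}{2}\right)^{2} + 180 \left(-9 + \frac{\left(-6\right) \left(-1\right)}{2}\right)} = \frac{1}{-4444 + \left(-9 + \frac{1}{2} \cdot 6\right)^{2} + 180 \left(-9 + \frac{1}{2} \cdot 6\right)} = \frac{1}{-4444 + \left(-9 + 3\right)^{2} + 180 \left(-9 + 3\right)} = \frac{1}{-4444 + \left(-6\right)^{2} + 180 \left(-6\right)} = \frac{1}{-4444 + 36 - 1080} = \frac{1}{-5488} = - \frac{1}{5488} \approx -0.00018222$)
$\left(v + 554777\right) + k{\left(754 \right)} = \left(- \frac{1}{5488} + 554777\right) - 765 = \frac{3044616175}{5488} - 765 = \frac{3040417855}{5488}$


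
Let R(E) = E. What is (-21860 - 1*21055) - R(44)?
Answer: -42959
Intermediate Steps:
(-21860 - 1*21055) - R(44) = (-21860 - 1*21055) - 1*44 = (-21860 - 21055) - 44 = -42915 - 44 = -42959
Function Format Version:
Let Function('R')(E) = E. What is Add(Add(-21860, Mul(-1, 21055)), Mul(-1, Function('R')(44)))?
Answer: -42959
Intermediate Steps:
Add(Add(-21860, Mul(-1, 21055)), Mul(-1, Function('R')(44))) = Add(Add(-21860, Mul(-1, 21055)), Mul(-1, 44)) = Add(Add(-21860, -21055), -44) = Add(-42915, -44) = -42959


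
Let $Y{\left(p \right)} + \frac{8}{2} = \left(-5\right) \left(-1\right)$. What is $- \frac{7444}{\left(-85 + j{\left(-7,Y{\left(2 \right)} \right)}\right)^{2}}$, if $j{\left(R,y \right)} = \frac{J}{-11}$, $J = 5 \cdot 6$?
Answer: $- \frac{900724}{931225} \approx -0.96725$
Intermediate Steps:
$J = 30$
$Y{\left(p \right)} = 1$ ($Y{\left(p \right)} = -4 - -5 = -4 + 5 = 1$)
$j{\left(R,y \right)} = - \frac{30}{11}$ ($j{\left(R,y \right)} = \frac{30}{-11} = 30 \left(- \frac{1}{11}\right) = - \frac{30}{11}$)
$- \frac{7444}{\left(-85 + j{\left(-7,Y{\left(2 \right)} \right)}\right)^{2}} = - \frac{7444}{\left(-85 - \frac{30}{11}\right)^{2}} = - \frac{7444}{\left(- \frac{965}{11}\right)^{2}} = - \frac{7444}{\frac{931225}{121}} = \left(-7444\right) \frac{121}{931225} = - \frac{900724}{931225}$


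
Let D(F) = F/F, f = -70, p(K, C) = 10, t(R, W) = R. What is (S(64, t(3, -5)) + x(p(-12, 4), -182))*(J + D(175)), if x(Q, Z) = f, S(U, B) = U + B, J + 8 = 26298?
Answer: -78873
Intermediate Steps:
J = 26290 (J = -8 + 26298 = 26290)
S(U, B) = B + U
D(F) = 1
x(Q, Z) = -70
(S(64, t(3, -5)) + x(p(-12, 4), -182))*(J + D(175)) = ((3 + 64) - 70)*(26290 + 1) = (67 - 70)*26291 = -3*26291 = -78873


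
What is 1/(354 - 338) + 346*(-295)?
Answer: -1633119/16 ≈ -1.0207e+5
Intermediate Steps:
1/(354 - 338) + 346*(-295) = 1/16 - 102070 = -1633119/16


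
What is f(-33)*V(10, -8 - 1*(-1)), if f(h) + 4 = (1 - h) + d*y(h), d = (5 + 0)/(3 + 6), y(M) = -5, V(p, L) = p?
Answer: 2450/9 ≈ 272.22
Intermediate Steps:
d = 5/9 ≈ 0.55556
f(h) = -52/9 - h (f(h) = -4 + ((1 - h) + (5/9)*(-5)) = -4 + ((1 - h) - 25/9) = -4 + (-16/9 - h) = -52/9 - h)
f(-33)*V(10, -8 - 1*(-1)) = (-52/9 - 1*(-33))*10 = (-52/9 + 33)*10 = (245/9)*10 = 2450/9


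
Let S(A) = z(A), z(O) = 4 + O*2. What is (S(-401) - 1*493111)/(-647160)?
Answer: 493909/647160 ≈ 0.76320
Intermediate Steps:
z(O) = 4 + 2*O
S(A) = 4 + 2*A
(S(-401) - 1*493111)/(-647160) = ((4 + 2*(-401)) - 1*493111)/(-647160) = ((4 - 802) - 493111)*(-1/647160) = (-798 - 493111)*(-1/647160) = -493909*(-1/647160) = 493909/647160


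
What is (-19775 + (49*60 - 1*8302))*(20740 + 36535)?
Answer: -1439721675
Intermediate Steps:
(-19775 + (49*60 - 1*8302))*(20740 + 36535) = (-19775 + (2940 - 8302))*57275 = (-19775 - 5362)*57275 = -25137*57275 = -1439721675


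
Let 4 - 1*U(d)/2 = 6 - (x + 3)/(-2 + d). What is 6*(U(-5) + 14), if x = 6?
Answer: 312/7 ≈ 44.571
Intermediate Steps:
U(d) = -4 + 18/(-2 + d) (U(d) = 8 - 2*(6 - (6 + 3)/(-2 + d)) = 8 - 2*(6 - 9/(-2 + d)) = 8 + (-12 + 18/(-2 + d)) = -4 + 18/(-2 + d))
6*(U(-5) + 14) = 6*(2*(13 - 2*(-5))/(-2 - 5) + 14) = 6*(2*(13 + 10)/(-7) + 14) = 6*(2*(-⅐)*23 + 14) = 6*(-46/7 + 14) = 6*(52/7) = 312/7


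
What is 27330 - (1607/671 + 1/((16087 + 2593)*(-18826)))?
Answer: 6448504676627311/235970355280 ≈ 27328.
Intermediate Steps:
27330 - (1607/671 + 1/((16087 + 2593)*(-18826))) = 27330 - (1607*(1/671) - 1/18826/18680) = 27330 - (1607/671 + (1/18680)*(-1/18826)) = 27330 - (1607/671 - 1/351669680) = 27330 - 1*565133175089/235970355280 = 27330 - 565133175089/235970355280 = 6448504676627311/235970355280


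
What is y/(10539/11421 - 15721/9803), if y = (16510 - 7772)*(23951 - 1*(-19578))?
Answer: -2365818151687407/4235318 ≈ -5.5859e+8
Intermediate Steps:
y = 380356402 (y = 8738*(23951 + 19578) = 8738*43529 = 380356402)
y/(10539/11421 - 15721/9803) = 380356402/(10539/11421 - 15721/9803) = 380356402/(10539*(1/11421) - 15721*1/9803) = 380356402/(1171/1269 - 15721/9803) = 380356402/(-8470636/12440007) = 380356402*(-12440007/8470636) = -2365818151687407/4235318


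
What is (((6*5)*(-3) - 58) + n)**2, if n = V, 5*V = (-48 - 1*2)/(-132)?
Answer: 95316169/4356 ≈ 21882.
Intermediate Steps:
V = 5/66 (V = ((-48 - 1*2)/(-132))/5 = ((-48 - 2)*(-1/132))/5 = (-50*(-1/132))/5 = (1/5)*(25/66) = 5/66 ≈ 0.075758)
n = 5/66 ≈ 0.075758
(((6*5)*(-3) - 58) + n)**2 = (((6*5)*(-3) - 58) + 5/66)**2 = ((30*(-3) - 58) + 5/66)**2 = ((-90 - 58) + 5/66)**2 = (-148 + 5/66)**2 = (-9763/66)**2 = 95316169/4356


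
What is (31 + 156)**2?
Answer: 34969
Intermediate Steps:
(31 + 156)**2 = 187**2 = 34969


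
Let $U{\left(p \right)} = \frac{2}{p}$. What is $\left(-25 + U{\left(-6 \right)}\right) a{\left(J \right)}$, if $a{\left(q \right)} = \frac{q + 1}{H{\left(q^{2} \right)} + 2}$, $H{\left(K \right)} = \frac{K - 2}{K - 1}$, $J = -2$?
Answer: $\frac{19}{2} \approx 9.5$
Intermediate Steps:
$H{\left(K \right)} = \frac{-2 + K}{-1 + K}$
$a{\left(q \right)} = \frac{1 + q}{2 + \frac{-2 + q^{2}}{-1 + q^{2}}}$ ($a{\left(q \right)} = \frac{q + 1}{\frac{-2 + q^{2}}{-1 + q^{2}} + 2} = \frac{1 + q}{2 + \frac{-2 + q^{2}}{-1 + q^{2}}}$)
$\left(-25 + U{\left(-6 \right)}\right) a{\left(J \right)} = \left(-25 + \frac{2}{-6}\right) \frac{\left(1 - 2\right) \left(-1 + \left(-2\right)^{2}\right)}{-4 + 3 \left(-2\right)^{2}} = \left(-25 + 2 \left(- \frac{1}{6}\right)\right) \frac{1}{-4 + 3 \cdot 4} \left(-1\right) \left(-1 + 4\right) = \left(-25 - \frac{1}{3}\right) \frac{1}{-4 + 12} \left(-1\right) 3 = - \frac{76 \cdot \frac{1}{8} \left(-1\right) 3}{3} = \left(- \frac{76}{3}\right) \left(- \frac{3}{8}\right) = \frac{19}{2}$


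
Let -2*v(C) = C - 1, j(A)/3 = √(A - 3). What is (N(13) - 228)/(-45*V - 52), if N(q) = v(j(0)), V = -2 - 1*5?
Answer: -455/526 - 3*I*√3/526 ≈ -0.86502 - 0.0098786*I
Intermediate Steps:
j(A) = 3*√(-3 + A) (j(A) = 3*√(A - 3) = 3*√(-3 + A))
V = -7 (V = -2 - 5 = -7)
v(C) = ½ - C/2 (v(C) = -(C - 1)/2 = -(-1 + C)/2 = ½ - C/2)
N(q) = ½ - 3*I*√3/2 (N(q) = ½ - 3*√(-3 + 0)/2 = ½ - 3*√(-3)/2 = ½ - 3*I*√3/2)
(N(13) - 228)/(-45*V - 52) = ((½ - 3*I*√3/2) - 228)/(-45*(-7) - 52) = (-455/2 - 3*I*√3/2)/(315 - 52) = (-455/2 - 3*I*√3/2)/263 = (-455/2 - 3*I*√3/2)*(1/263) = -455/526 - 3*I*√3/526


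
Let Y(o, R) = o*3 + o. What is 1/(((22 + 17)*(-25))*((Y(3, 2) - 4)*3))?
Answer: -1/23400 ≈ -4.2735e-5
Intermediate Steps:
Y(o, R) = 4*o (Y(o, R) = 3*o + o = 4*o)
1/(((22 + 17)*(-25))*((Y(3, 2) - 4)*3)) = 1/(((22 + 17)*(-25))*((4*3 - 4)*3)) = 1/((39*(-25))*((12 - 4)*3)) = 1/(-7800*3) = 1/(-975*24) = 1/(-23400) = -1/23400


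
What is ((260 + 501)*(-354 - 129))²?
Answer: 135102558969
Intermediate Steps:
((260 + 501)*(-354 - 129))² = (761*(-483))² = (-367563)² = 135102558969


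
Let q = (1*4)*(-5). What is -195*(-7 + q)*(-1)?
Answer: -5265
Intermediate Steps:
q = -20 (q = 4*(-5) = -20)
-195*(-7 + q)*(-1) = -195*(-7 - 20)*(-1) = -(-5265)*(-1) = -195*27 = -5265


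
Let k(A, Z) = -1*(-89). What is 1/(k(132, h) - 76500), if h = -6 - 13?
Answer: -1/76411 ≈ -1.3087e-5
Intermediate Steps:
h = -19
k(A, Z) = 89
1/(k(132, h) - 76500) = 1/(89 - 76500) = 1/(-76411) = -1/76411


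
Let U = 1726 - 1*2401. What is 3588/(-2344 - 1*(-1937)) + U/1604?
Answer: -6029877/652828 ≈ -9.2365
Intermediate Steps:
U = -675 (U = 1726 - 2401 = -675)
3588/(-2344 - 1*(-1937)) + U/1604 = 3588/(-2344 - 1*(-1937)) - 675/1604 = 3588/(-2344 + 1937) - 675*1/1604 = 3588/(-407) - 675/1604 = 3588*(-1/407) - 675/1604 = -3588/407 - 675/1604 = -6029877/652828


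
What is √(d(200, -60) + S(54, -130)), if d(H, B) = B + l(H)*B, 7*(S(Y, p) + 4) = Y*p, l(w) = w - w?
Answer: 2*I*√13069/7 ≈ 32.663*I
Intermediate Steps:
l(w) = 0
S(Y, p) = -4 + Y*p/7 (S(Y, p) = -4 + (Y*p)/7 = -4 + Y*p/7)
d(H, B) = B (d(H, B) = B + 0*B = B + 0 = B)
√(d(200, -60) + S(54, -130)) = √(-60 + (-4 + (⅐)*54*(-130))) = √(-60 + (-4 - 7020/7)) = √(-60 - 7048/7) = √(-7468/7) = 2*I*√13069/7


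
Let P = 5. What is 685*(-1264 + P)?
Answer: -862415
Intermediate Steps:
685*(-1264 + P) = 685*(-1264 + 5) = 685*(-1259) = -862415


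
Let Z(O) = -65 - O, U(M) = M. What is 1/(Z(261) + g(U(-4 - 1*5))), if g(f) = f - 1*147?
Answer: -1/482 ≈ -0.0020747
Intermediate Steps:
g(f) = -147 + f (g(f) = f - 147 = -147 + f)
1/(Z(261) + g(U(-4 - 1*5))) = 1/((-65 - 1*261) + (-147 + (-4 - 1*5))) = 1/((-65 - 261) + (-147 + (-4 - 5))) = 1/(-326 + (-147 - 9)) = 1/(-326 - 156) = 1/(-482) = -1/482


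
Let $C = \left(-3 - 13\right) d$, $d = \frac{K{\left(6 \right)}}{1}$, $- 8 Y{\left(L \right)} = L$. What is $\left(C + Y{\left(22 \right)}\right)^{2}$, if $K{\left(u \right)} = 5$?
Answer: $\frac{109561}{16} \approx 6847.6$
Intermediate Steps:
$Y{\left(L \right)} = - \frac{L}{8}$
$d = 5$ ($d = \frac{5}{1} = 5 \cdot 1 = 5$)
$C = -80$ ($C = \left(-3 - 13\right) 5 = \left(-16\right) 5 = -80$)
$\left(C + Y{\left(22 \right)}\right)^{2} = \left(-80 - \frac{11}{4}\right)^{2} = \left(- \frac{331}{4}\right)^{2} = \frac{109561}{16}$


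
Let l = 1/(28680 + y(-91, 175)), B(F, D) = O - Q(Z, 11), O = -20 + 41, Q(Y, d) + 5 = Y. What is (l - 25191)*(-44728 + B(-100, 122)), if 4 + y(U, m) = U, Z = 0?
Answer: 32189227779268/28585 ≈ 1.1261e+9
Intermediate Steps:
Q(Y, d) = -5 + Y
y(U, m) = -4 + U
O = 21
B(F, D) = 26 (B(F, D) = 21 - (-5 + 0) = 21 - 1*(-5) = 21 + 5 = 26)
l = 1/28585 (l = 1/(28680 + (-4 - 91)) = 1/(28680 - 95) = 1/28585 ≈ 3.4983e-5)
(l - 25191)*(-44728 + B(-100, 122)) = (1/28585 - 25191)*(-44728 + 26) = -720084734/28585*(-44702) = 32189227779268/28585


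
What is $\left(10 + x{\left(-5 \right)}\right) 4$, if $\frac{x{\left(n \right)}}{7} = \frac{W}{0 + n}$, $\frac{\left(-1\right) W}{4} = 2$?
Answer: $\frac{424}{5} \approx 84.8$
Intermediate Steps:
$W = -8$ ($W = \left(-4\right) 2 = -8$)
$x{\left(n \right)} = - \frac{56}{n}$ ($x{\left(n \right)} = 7 \left(- \frac{8}{0 + n}\right) = 7 \left(- \frac{8}{n}\right) = - \frac{56}{n}$)
$\left(10 + x{\left(-5 \right)}\right) 4 = \left(10 - \frac{56}{-5}\right) 4 = \left(10 - - \frac{56}{5}\right) 4 = \left(10 + \frac{56}{5}\right) 4 = \frac{106}{5} \cdot 4 = \frac{424}{5}$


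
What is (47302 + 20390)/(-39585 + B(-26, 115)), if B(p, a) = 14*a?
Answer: -67692/37975 ≈ -1.7825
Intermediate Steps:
(47302 + 20390)/(-39585 + B(-26, 115)) = (47302 + 20390)/(-39585 + 14*115) = 67692/(-39585 + 1610) = 67692/(-37975) = 67692*(-1/37975) = -67692/37975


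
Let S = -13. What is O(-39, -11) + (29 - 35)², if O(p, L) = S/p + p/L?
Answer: 1316/33 ≈ 39.879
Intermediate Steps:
O(p, L) = -13/p + p/L
O(-39, -11) + (29 - 35)² = (-13/(-39) - 39/(-11)) + (29 - 35)² = (-13*(-1/39) - 39*(-1/11)) + (-6)² = (⅓ + 39/11) + 36 = 128/33 + 36 = 1316/33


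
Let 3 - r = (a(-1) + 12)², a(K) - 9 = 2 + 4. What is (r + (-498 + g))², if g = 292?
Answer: 868624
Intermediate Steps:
a(K) = 15 (a(K) = 9 + (2 + 4) = 9 + 6 = 15)
r = -726 (r = 3 - (15 + 12)² = 3 - 1*27² = 3 - 1*729 = 3 - 729 = -726)
(r + (-498 + g))² = (-726 + (-498 + 292))² = (-726 - 206)² = (-932)² = 868624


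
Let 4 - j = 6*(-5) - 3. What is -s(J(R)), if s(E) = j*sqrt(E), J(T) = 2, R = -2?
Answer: -37*sqrt(2) ≈ -52.326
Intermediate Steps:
j = 37 (j = 4 - (6*(-5) - 3) = 4 - (-30 - 3) = 4 - 1*(-33) = 4 + 33 = 37)
s(E) = 37*sqrt(E)
-s(J(R)) = -37*sqrt(2)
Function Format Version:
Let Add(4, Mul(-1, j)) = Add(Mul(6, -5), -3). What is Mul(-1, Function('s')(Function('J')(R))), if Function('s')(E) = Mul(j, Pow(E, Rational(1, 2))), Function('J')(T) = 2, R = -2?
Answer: Mul(-37, Pow(2, Rational(1, 2))) ≈ -52.326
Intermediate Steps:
j = 37 (j = Add(4, Mul(-1, Add(Mul(6, -5), -3))) = Add(4, Mul(-1, Add(-30, -3))) = Add(4, Mul(-1, -33)) = Add(4, 33) = 37)
Function('s')(E) = Mul(37, Pow(E, Rational(1, 2)))
Mul(-1, Function('s')(Function('J')(R))) = Mul(-1, Mul(37, Pow(2, Rational(1, 2)))) = Mul(-37, Pow(2, Rational(1, 2)))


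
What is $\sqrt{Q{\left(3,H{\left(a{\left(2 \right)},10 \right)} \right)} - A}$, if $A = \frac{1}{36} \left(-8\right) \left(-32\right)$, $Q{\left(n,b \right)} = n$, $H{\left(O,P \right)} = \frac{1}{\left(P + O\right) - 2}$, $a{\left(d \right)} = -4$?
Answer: $\frac{i \sqrt{37}}{3} \approx 2.0276 i$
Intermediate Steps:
$H{\left(O,P \right)} = \frac{1}{-2 + O + P}$ ($H{\left(O,P \right)} = \frac{1}{\left(O + P\right) - 2} = \frac{1}{-2 + O + P}$)
$A = \frac{64}{9}$ ($A = \frac{1}{36} \left(-8\right) \left(-32\right) = \left(- \frac{2}{9}\right) \left(-32\right) = \frac{64}{9} \approx 7.1111$)
$\sqrt{Q{\left(3,H{\left(a{\left(2 \right)},10 \right)} \right)} - A} = \sqrt{3 - \frac{64}{9}} = \sqrt{- \frac{37}{9}} = \frac{i \sqrt{37}}{3}$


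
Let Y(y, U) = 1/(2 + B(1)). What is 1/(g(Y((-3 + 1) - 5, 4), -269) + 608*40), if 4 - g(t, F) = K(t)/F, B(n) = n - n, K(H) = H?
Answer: 538/13086313 ≈ 4.1112e-5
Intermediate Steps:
B(n) = 0
Y(y, U) = 1/2 (Y(y, U) = 1/(2 + 0) = 1/2)
g(t, F) = 4 - t/F
1/(g(Y((-3 + 1) - 5, 4), -269) + 608*40) = 1/((4 - 1*1/2/(-269)) + 608*40) = 1/((4 - 1*1/2*(-1/269)) + 24320) = 1/((4 + 1/538) + 24320) = 1/(2153/538 + 24320) = 1/(13086313/538) = 538/13086313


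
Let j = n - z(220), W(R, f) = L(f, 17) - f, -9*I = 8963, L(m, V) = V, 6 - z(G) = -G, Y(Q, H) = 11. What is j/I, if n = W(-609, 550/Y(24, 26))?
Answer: 2331/8963 ≈ 0.26007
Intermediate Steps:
z(G) = 6 + G (z(G) = 6 - (-1)*G = 6 + G)
I = -8963/9 (I = -⅑*8963 = -8963/9 ≈ -995.89)
W(R, f) = 17 - f
n = -33 (n = 17 - 550/11 = 17 - 1*50 = 17 - 50 = -33)
j = -259 (j = -33 - (6 + 220) = -33 - 1*226 = -33 - 226 = -259)
j/I = -259/(-8963/9) = -259*(-9/8963) = 2331/8963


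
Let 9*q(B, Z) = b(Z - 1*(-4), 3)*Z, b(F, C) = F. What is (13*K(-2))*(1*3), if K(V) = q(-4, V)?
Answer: -52/3 ≈ -17.333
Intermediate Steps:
q(B, Z) = Z*(4 + Z)/9 (q(B, Z) = ((Z - 1*(-4))*Z)/9 = ((Z + 4)*Z)/9 = ((4 + Z)*Z)/9 = (Z*(4 + Z))/9 = Z*(4 + Z)/9)
K(V) = V*(4 + V)/9
(13*K(-2))*(1*3) = (13*((⅑)*(-2)*(4 - 2)))*(1*3) = (13*((⅑)*(-2)*2))*3 = (13*(-4/9))*3 = -52/9*3 = -52/3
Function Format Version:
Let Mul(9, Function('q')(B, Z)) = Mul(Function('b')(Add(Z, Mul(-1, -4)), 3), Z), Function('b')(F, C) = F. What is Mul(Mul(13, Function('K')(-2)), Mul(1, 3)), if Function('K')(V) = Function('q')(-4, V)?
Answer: Rational(-52, 3) ≈ -17.333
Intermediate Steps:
Function('q')(B, Z) = Mul(Rational(1, 9), Z, Add(4, Z)) (Function('q')(B, Z) = Mul(Rational(1, 9), Mul(Add(Z, Mul(-1, -4)), Z)) = Mul(Rational(1, 9), Mul(Add(Z, 4), Z)) = Mul(Rational(1, 9), Mul(Add(4, Z), Z)) = Mul(Rational(1, 9), Mul(Z, Add(4, Z))) = Mul(Rational(1, 9), Z, Add(4, Z)))
Function('K')(V) = Mul(Rational(1, 9), V, Add(4, V))
Mul(Mul(13, Function('K')(-2)), Mul(1, 3)) = Mul(Mul(13, Mul(Rational(1, 9), -2, Add(4, -2))), Mul(1, 3)) = Mul(Mul(13, Mul(Rational(1, 9), -2, 2)), 3) = Mul(Mul(13, Rational(-4, 9)), 3) = Mul(Rational(-52, 9), 3) = Rational(-52, 3)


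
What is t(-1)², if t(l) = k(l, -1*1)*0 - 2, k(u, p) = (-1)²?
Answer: 4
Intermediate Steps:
k(u, p) = 1
t(l) = -2 (t(l) = 1*0 - 2 = 0 - 2 = -2)
t(-1)² = (-2)² = 4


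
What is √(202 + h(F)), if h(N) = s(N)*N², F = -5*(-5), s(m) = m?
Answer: 7*√323 ≈ 125.81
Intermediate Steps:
F = 25
h(N) = N³ (h(N) = N*N² = N³)
√(202 + h(F)) = √(202 + 25³) = √(202 + 15625) = √15827 = 7*√323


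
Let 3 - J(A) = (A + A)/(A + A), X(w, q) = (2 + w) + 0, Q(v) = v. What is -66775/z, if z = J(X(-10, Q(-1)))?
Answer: -66775/2 ≈ -33388.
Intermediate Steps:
X(w, q) = 2 + w
J(A) = 2 (J(A) = 3 - (A + A)/(A + A) = 3 - 2*A/(2*A) = 3 - 2*A*1/(2*A) = 3 - 1*1 = 3 - 1 = 2)
z = 2
-66775/z = -66775/2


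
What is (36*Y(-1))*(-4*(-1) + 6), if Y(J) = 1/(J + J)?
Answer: -180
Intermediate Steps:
Y(J) = 1/(2*J)
(36*Y(-1))*(-4*(-1) + 6) = (36*((1/2)/(-1)))*(-4*(-1) + 6) = (36*((1/2)*(-1)))*(4 + 6) = (36*(-1/2))*10 = -18*10 = -180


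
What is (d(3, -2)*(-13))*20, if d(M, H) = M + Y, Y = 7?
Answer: -2600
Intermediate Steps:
d(M, H) = 7 + M (d(M, H) = M + 7 = 7 + M)
(d(3, -2)*(-13))*20 = ((7 + 3)*(-13))*20 = (10*(-13))*20 = -130*20 = -2600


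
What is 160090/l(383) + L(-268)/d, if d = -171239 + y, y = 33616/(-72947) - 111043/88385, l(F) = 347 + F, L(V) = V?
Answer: 8837518756206968177/40298223823494639 ≈ 219.30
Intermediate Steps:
y = -11071403881/6447420595 (y = 33616*(-1/72947) - 111043*1/88385 = -33616/72947 - 111043/88385 = -11071403881/6447420595 ≈ -1.7172)
d = -1104060926671086/6447420595 (d = -171239 - 11071403881/6447420595 = -1104060926671086/6447420595 ≈ -1.7124e+5)
160090/l(383) + L(-268)/d = 160090/(347 + 383) - 268/(-1104060926671086/6447420595) = 160090/730 - 268*(-6447420595/1104060926671086) = 160090*(1/730) + 863954359730/552030463335543 = 16009/73 + 863954359730/552030463335543 = 8837518756206968177/40298223823494639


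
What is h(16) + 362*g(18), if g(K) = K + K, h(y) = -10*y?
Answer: 12872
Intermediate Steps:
g(K) = 2*K
h(16) + 362*g(18) = -10*16 + 362*(2*18) = -160 + 362*36 = -160 + 13032 = 12872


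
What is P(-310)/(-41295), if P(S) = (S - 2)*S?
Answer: -6448/2753 ≈ -2.3422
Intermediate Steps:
P(S) = S*(-2 + S) (P(S) = (-2 + S)*S = S*(-2 + S))
P(-310)/(-41295) = -310*(-2 - 310)/(-41295) = -310*(-312)*(-1/41295) = 96720*(-1/41295) = -6448/2753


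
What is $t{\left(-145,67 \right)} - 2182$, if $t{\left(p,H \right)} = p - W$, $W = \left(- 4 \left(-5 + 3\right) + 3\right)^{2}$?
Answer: $-2448$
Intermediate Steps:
$W = 121$ ($W = \left(\left(-4\right) \left(-2\right) + 3\right)^{2} = \left(8 + 3\right)^{2} = 11^{2} = 121$)
$t{\left(p,H \right)} = -121 + p$ ($t{\left(p,H \right)} = p - 121 = -121 + p$)
$t{\left(-145,67 \right)} - 2182 = \left(-121 - 145\right) - 2182 = -266 - 2182 = -2448$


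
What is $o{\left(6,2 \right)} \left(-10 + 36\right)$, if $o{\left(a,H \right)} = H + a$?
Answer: $208$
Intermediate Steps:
$o{\left(6,2 \right)} \left(-10 + 36\right) = \left(2 + 6\right) \left(-10 + 36\right) = 8 \cdot 26 = 208$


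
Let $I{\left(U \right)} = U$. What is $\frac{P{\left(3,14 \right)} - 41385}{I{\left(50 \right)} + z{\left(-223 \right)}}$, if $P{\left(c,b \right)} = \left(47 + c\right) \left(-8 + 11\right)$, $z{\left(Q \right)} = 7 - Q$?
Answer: $- \frac{8247}{56} \approx -147.27$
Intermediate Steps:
$P{\left(c,b \right)} = 141 + 3 c$ ($P{\left(c,b \right)} = \left(47 + c\right) 3 = 141 + 3 c$)
$\frac{P{\left(3,14 \right)} - 41385}{I{\left(50 \right)} + z{\left(-223 \right)}} = \frac{\left(141 + 3 \cdot 3\right) - 41385}{50 + \left(7 - -223\right)} = \frac{\left(141 + 9\right) - 41385}{50 + \left(7 + 223\right)} = \frac{150 - 41385}{50 + 230} = - \frac{41235}{280} = \left(-41235\right) \frac{1}{280} = - \frac{8247}{56}$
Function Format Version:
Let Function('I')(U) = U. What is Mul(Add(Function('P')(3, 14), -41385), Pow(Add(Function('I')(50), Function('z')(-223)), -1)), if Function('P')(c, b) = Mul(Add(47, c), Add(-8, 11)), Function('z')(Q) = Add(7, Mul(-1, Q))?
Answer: Rational(-8247, 56) ≈ -147.27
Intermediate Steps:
Function('P')(c, b) = Add(141, Mul(3, c)) (Function('P')(c, b) = Mul(Add(47, c), 3) = Add(141, Mul(3, c)))
Mul(Add(Function('P')(3, 14), -41385), Pow(Add(Function('I')(50), Function('z')(-223)), -1)) = Mul(Add(Add(141, Mul(3, 3)), -41385), Pow(Add(50, Add(7, Mul(-1, -223))), -1)) = Mul(Add(Add(141, 9), -41385), Pow(Add(50, Add(7, 223)), -1)) = Mul(Add(150, -41385), Pow(Add(50, 230), -1)) = Mul(-41235, Pow(280, -1)) = Mul(-41235, Rational(1, 280)) = Rational(-8247, 56)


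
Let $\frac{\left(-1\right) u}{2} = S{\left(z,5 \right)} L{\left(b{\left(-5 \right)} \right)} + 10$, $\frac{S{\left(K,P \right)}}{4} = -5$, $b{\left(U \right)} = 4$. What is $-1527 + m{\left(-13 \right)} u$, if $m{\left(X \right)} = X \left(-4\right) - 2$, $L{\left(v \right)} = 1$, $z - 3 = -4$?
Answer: $-527$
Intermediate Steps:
$z = -1$ ($z = 3 - 4 = -1$)
$S{\left(K,P \right)} = -20$ ($S{\left(K,P \right)} = 4 \left(-5\right) = -20$)
$m{\left(X \right)} = -2 - 4 X$ ($m{\left(X \right)} = - 4 X - 2 = -2 - 4 X$)
$u = 20$ ($u = - 2 \left(\left(-20\right) 1 + 10\right) = - 2 \left(-20 + 10\right) = \left(-2\right) \left(-10\right) = 20$)
$-1527 + m{\left(-13 \right)} u = -1527 + \left(-2 - -52\right) 20 = -1527 + \left(-2 + 52\right) 20 = -1527 + 50 \cdot 20 = -1527 + 1000 = -527$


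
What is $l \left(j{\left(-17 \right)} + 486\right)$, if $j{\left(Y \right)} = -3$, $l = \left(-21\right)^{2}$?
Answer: $213003$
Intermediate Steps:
$l = 441$
$l \left(j{\left(-17 \right)} + 486\right) = 441 \left(-3 + 486\right) = 441 \cdot 483 = 213003$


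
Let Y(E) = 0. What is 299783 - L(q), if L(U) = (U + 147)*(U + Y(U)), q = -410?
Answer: 191953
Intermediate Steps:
L(U) = U*(147 + U) (L(U) = (U + 147)*(U + 0) = (147 + U)*U = U*(147 + U))
299783 - L(q) = 299783 - (-410)*(147 - 410) = 299783 - (-410)*(-263) = 299783 - 1*107830 = 299783 - 107830 = 191953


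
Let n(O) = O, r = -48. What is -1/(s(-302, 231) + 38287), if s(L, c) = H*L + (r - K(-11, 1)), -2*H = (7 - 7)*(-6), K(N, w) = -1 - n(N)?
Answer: -1/38229 ≈ -2.6158e-5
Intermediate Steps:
K(N, w) = -1 - N
H = 0 (H = -(7 - 7)*(-6)/2 = -0*(-6) = -½*0 = 0)
s(L, c) = -58 (s(L, c) = 0*L + (-48 - (-1 - 1*(-11))) = 0 + (-48 - (-1 + 11)) = 0 + (-48 - 1*10) = 0 + (-48 - 10) = 0 - 58 = -58)
-1/(s(-302, 231) + 38287) = -1/(-58 + 38287) = -1/38229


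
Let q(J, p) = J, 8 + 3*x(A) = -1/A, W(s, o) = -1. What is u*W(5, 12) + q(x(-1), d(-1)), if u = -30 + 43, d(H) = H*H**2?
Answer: -46/3 ≈ -15.333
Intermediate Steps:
x(A) = -8/3 - 1/(3*A) (x(A) = -8/3 + (-1/A)/3 = -8/3 - 1/(3*A))
d(H) = H**3
u = 13
u*W(5, 12) + q(x(-1), d(-1)) = 13*(-1) + (1/3)*(-1 - 8*(-1))/(-1) = -13 + (1/3)*(-1)*(-1 + 8) = -13 + (1/3)*(-1)*7 = -13 - 7/3 = -46/3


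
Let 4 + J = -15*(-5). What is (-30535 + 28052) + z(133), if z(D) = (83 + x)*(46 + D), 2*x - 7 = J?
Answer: 19355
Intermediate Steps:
J = 71 (J = -4 - 15*(-5) = -4 + 75 = 71)
x = 39 (x = 7/2 + (½)*71 = 7/2 + 71/2 = 39)
z(D) = 5612 + 122*D (z(D) = (83 + 39)*(46 + D) = 122*(46 + D) = 5612 + 122*D)
(-30535 + 28052) + z(133) = (-30535 + 28052) + (5612 + 122*133) = -2483 + (5612 + 16226) = -2483 + 21838 = 19355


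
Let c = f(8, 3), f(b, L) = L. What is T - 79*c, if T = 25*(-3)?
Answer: -312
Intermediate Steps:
T = -75
c = 3
T - 79*c = -75 - 79*3 = -75 - 237 = -312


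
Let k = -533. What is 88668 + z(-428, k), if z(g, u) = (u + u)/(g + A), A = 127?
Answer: 26690134/301 ≈ 88672.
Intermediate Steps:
z(g, u) = 2*u/(127 + g) (z(g, u) = (u + u)/(g + 127) = (2*u)/(127 + g) = 2*u/(127 + g))
88668 + z(-428, k) = 88668 + 2*(-533)/(127 - 428) = 88668 + 2*(-533)/(-301) = 88668 + 2*(-533)*(-1/301) = 88668 + 1066/301 = 26690134/301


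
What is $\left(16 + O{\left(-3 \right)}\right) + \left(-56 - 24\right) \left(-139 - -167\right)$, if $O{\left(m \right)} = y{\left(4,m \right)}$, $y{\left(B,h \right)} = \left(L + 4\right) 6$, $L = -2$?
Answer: $-2212$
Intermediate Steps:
$y{\left(B,h \right)} = 12$ ($y{\left(B,h \right)} = \left(-2 + 4\right) 6 = 2 \cdot 6 = 12$)
$O{\left(m \right)} = 12$
$\left(16 + O{\left(-3 \right)}\right) + \left(-56 - 24\right) \left(-139 - -167\right) = \left(16 + 12\right) + \left(-56 - 24\right) \left(-139 - -167\right) = 28 + \left(-56 - 24\right) \left(-139 + 167\right) = 28 - 2240 = -2212$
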